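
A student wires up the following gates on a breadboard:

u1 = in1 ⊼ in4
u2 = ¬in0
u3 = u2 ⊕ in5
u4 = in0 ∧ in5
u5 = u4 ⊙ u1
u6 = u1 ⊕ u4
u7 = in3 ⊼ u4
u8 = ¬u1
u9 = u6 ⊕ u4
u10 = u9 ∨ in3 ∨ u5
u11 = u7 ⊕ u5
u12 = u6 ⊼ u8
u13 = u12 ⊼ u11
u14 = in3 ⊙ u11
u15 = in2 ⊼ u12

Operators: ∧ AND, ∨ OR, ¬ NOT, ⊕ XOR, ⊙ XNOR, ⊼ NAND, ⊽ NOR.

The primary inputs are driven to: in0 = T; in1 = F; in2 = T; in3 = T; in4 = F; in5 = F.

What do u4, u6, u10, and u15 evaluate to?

u4 = F, u6 = T, u10 = T, u15 = F

u1 = in1 NAND in4 = F NAND F = T
u4 = in0 AND in5 = T AND F = F
u5 = u4 XNOR u1 = F XNOR T = F
u6 = u1 XOR u4 = T XOR F = T
u8 = NOT u1 = NOT T = F
u9 = u6 XOR u4 = T XOR F = T
u10 = u9 OR in3 OR u5 = T OR T OR F = T
u12 = u6 NAND u8 = T NAND F = T
u15 = in2 NAND u12 = T NAND T = F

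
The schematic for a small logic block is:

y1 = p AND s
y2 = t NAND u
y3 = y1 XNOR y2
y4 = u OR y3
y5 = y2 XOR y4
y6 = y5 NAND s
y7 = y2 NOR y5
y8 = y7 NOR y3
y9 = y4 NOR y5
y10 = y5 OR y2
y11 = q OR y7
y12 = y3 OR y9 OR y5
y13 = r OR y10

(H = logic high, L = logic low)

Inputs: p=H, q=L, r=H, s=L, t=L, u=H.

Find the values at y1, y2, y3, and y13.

y1 = p AND s = H AND L = L
y2 = t NAND u = L NAND H = H
y3 = y1 XNOR y2 = L XNOR H = L
y4 = u OR y3 = H OR L = H
y5 = y2 XOR y4 = H XOR H = L
y10 = y5 OR y2 = L OR H = H
y13 = r OR y10 = H OR H = H

y1 = L, y2 = H, y3 = L, y13 = H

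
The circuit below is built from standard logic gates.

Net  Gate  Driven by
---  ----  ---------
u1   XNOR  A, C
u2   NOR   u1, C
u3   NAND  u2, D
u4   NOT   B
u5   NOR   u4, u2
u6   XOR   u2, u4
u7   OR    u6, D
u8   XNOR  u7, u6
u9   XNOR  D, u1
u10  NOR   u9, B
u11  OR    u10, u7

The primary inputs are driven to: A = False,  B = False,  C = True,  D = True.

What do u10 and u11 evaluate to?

u1 = A XNOR C = False XNOR True = False
u2 = u1 NOR C = False NOR True = False
u4 = NOT B = NOT False = True
u6 = u2 XOR u4 = False XOR True = True
u7 = u6 OR D = True OR True = True
u9 = D XNOR u1 = True XNOR False = False
u10 = u9 NOR B = False NOR False = True
u11 = u10 OR u7 = True OR True = True

u10 = True; u11 = True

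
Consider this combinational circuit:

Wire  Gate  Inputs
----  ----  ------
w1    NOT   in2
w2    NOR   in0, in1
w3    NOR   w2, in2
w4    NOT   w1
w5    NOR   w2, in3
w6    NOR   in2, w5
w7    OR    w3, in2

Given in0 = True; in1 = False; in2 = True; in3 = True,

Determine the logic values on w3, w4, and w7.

w3 = False  w4 = True  w7 = True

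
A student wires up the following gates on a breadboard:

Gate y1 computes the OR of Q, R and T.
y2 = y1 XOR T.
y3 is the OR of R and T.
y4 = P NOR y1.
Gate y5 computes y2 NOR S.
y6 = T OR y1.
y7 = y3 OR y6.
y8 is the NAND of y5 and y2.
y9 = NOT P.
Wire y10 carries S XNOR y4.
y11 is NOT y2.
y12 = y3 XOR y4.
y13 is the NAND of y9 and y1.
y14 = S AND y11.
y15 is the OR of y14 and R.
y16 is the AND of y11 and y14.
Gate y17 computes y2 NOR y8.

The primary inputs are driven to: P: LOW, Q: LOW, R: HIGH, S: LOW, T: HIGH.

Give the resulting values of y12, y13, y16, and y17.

y1 = Q OR R OR T = LOW OR HIGH OR HIGH = HIGH
y2 = y1 XOR T = HIGH XOR HIGH = LOW
y3 = R OR T = HIGH OR HIGH = HIGH
y4 = P NOR y1 = LOW NOR HIGH = LOW
y5 = y2 NOR S = LOW NOR LOW = HIGH
y8 = y5 NAND y2 = HIGH NAND LOW = HIGH
y9 = NOT P = NOT LOW = HIGH
y11 = NOT y2 = NOT LOW = HIGH
y12 = y3 XOR y4 = HIGH XOR LOW = HIGH
y13 = y9 NAND y1 = HIGH NAND HIGH = LOW
y14 = S AND y11 = LOW AND HIGH = LOW
y16 = y11 AND y14 = HIGH AND LOW = LOW
y17 = y2 NOR y8 = LOW NOR HIGH = LOW

y12 = HIGH  y13 = LOW  y16 = LOW  y17 = LOW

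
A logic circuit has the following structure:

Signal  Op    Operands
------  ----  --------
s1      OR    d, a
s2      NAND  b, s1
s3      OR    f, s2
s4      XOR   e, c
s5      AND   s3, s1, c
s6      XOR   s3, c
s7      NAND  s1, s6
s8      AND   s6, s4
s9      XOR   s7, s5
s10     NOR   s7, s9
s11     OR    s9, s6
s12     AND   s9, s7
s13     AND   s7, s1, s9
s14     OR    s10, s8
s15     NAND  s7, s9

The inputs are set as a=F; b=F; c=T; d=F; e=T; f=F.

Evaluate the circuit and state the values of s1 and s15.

s1 = F  s15 = F

s1 = d OR a = F OR F = F
s2 = b NAND s1 = F NAND F = T
s3 = f OR s2 = F OR T = T
s5 = s3 AND s1 AND c = T AND F AND T = F
s6 = s3 XOR c = T XOR T = F
s7 = s1 NAND s6 = F NAND F = T
s9 = s7 XOR s5 = T XOR F = T
s15 = s7 NAND s9 = T NAND T = F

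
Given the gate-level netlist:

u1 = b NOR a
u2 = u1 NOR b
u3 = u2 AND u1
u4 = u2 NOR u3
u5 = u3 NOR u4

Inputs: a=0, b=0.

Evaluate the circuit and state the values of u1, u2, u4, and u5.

u1 = b NOR a = 0 NOR 0 = 1
u2 = u1 NOR b = 1 NOR 0 = 0
u3 = u2 AND u1 = 0 AND 1 = 0
u4 = u2 NOR u3 = 0 NOR 0 = 1
u5 = u3 NOR u4 = 0 NOR 1 = 0

u1 = 1  u2 = 0  u4 = 1  u5 = 0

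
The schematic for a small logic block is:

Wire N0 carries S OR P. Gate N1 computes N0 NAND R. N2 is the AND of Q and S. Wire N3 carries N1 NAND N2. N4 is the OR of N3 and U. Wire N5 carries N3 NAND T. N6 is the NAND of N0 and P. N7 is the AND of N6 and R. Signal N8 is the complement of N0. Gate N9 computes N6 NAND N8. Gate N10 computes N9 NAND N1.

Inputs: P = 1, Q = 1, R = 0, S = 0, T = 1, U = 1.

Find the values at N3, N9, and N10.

N3 = 1, N9 = 1, N10 = 0

N0 = S OR P = 0 OR 1 = 1
N1 = N0 NAND R = 1 NAND 0 = 1
N2 = Q AND S = 1 AND 0 = 0
N3 = N1 NAND N2 = 1 NAND 0 = 1
N6 = N0 NAND P = 1 NAND 1 = 0
N8 = NOT N0 = NOT 1 = 0
N9 = N6 NAND N8 = 0 NAND 0 = 1
N10 = N9 NAND N1 = 1 NAND 1 = 0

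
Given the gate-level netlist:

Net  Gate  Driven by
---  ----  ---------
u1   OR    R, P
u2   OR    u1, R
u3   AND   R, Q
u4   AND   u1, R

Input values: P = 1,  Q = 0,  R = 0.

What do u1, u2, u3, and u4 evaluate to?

u1 = 1, u2 = 1, u3 = 0, u4 = 0

u1 = R OR P = 0 OR 1 = 1
u2 = u1 OR R = 1 OR 0 = 1
u3 = R AND Q = 0 AND 0 = 0
u4 = u1 AND R = 1 AND 0 = 0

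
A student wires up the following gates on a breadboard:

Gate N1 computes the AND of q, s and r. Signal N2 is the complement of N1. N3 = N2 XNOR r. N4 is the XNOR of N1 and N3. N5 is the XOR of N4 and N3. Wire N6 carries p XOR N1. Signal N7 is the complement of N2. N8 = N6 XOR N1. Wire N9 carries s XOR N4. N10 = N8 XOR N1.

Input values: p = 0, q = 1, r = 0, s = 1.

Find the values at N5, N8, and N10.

N5 = 1, N8 = 0, N10 = 0

N1 = q AND s AND r = 1 AND 1 AND 0 = 0
N2 = NOT N1 = NOT 0 = 1
N3 = N2 XNOR r = 1 XNOR 0 = 0
N4 = N1 XNOR N3 = 0 XNOR 0 = 1
N5 = N4 XOR N3 = 1 XOR 0 = 1
N6 = p XOR N1 = 0 XOR 0 = 0
N8 = N6 XOR N1 = 0 XOR 0 = 0
N10 = N8 XOR N1 = 0 XOR 0 = 0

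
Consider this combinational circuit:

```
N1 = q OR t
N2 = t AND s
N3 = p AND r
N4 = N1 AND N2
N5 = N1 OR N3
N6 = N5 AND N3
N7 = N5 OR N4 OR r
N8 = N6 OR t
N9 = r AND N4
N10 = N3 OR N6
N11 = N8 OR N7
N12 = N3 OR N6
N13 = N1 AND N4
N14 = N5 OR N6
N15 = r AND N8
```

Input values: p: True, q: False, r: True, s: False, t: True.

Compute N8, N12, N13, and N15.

N8 = True; N12 = True; N13 = False; N15 = True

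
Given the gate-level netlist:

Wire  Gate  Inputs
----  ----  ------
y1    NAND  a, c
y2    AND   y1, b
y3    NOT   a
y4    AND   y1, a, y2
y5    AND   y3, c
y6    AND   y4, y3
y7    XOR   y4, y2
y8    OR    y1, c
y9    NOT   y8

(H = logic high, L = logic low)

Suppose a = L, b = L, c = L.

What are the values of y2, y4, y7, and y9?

y1 = a NAND c = L NAND L = H
y2 = y1 AND b = H AND L = L
y4 = y1 AND a AND y2 = H AND L AND L = L
y7 = y4 XOR y2 = L XOR L = L
y8 = y1 OR c = H OR L = H
y9 = NOT y8 = NOT H = L

y2 = L  y4 = L  y7 = L  y9 = L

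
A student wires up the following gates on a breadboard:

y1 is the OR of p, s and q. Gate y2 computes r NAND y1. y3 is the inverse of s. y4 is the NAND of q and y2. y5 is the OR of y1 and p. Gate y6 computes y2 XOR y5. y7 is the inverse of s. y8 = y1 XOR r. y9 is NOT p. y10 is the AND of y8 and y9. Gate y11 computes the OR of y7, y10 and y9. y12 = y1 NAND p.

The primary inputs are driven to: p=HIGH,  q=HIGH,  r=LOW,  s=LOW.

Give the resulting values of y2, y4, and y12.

y2 = HIGH, y4 = LOW, y12 = LOW

y1 = p OR s OR q = HIGH OR LOW OR HIGH = HIGH
y2 = r NAND y1 = LOW NAND HIGH = HIGH
y4 = q NAND y2 = HIGH NAND HIGH = LOW
y12 = y1 NAND p = HIGH NAND HIGH = LOW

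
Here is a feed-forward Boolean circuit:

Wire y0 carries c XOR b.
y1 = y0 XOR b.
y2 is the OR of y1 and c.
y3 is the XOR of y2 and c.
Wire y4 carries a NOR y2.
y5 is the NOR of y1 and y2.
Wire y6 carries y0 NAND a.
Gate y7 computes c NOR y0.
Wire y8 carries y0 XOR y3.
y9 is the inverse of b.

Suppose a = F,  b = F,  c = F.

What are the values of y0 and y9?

y0 = F  y9 = T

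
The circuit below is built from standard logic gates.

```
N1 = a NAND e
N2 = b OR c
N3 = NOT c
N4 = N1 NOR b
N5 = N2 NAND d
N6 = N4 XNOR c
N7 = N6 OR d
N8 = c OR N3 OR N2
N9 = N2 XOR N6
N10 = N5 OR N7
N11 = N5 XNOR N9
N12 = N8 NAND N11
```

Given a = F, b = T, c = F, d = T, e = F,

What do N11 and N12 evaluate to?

N11 = T, N12 = F

N1 = a NAND e = F NAND F = T
N2 = b OR c = T OR F = T
N3 = NOT c = NOT F = T
N4 = N1 NOR b = T NOR T = F
N5 = N2 NAND d = T NAND T = F
N6 = N4 XNOR c = F XNOR F = T
N8 = c OR N3 OR N2 = F OR T OR T = T
N9 = N2 XOR N6 = T XOR T = F
N11 = N5 XNOR N9 = F XNOR F = T
N12 = N8 NAND N11 = T NAND T = F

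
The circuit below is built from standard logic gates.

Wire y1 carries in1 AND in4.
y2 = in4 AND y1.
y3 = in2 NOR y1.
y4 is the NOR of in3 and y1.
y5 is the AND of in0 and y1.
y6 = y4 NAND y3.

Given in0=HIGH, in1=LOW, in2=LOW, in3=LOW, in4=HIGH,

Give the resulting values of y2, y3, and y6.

y1 = in1 AND in4 = LOW AND HIGH = LOW
y2 = in4 AND y1 = HIGH AND LOW = LOW
y3 = in2 NOR y1 = LOW NOR LOW = HIGH
y4 = in3 NOR y1 = LOW NOR LOW = HIGH
y6 = y4 NAND y3 = HIGH NAND HIGH = LOW

y2 = LOW, y3 = HIGH, y6 = LOW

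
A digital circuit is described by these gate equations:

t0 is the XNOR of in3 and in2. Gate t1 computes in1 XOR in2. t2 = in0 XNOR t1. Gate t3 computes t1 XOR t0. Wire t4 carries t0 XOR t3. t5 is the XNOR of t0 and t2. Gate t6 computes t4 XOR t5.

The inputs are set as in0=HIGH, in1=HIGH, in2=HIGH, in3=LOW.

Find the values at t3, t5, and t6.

t3 = LOW  t5 = HIGH  t6 = HIGH

t0 = in3 XNOR in2 = LOW XNOR HIGH = LOW
t1 = in1 XOR in2 = HIGH XOR HIGH = LOW
t2 = in0 XNOR t1 = HIGH XNOR LOW = LOW
t3 = t1 XOR t0 = LOW XOR LOW = LOW
t4 = t0 XOR t3 = LOW XOR LOW = LOW
t5 = t0 XNOR t2 = LOW XNOR LOW = HIGH
t6 = t4 XOR t5 = LOW XOR HIGH = HIGH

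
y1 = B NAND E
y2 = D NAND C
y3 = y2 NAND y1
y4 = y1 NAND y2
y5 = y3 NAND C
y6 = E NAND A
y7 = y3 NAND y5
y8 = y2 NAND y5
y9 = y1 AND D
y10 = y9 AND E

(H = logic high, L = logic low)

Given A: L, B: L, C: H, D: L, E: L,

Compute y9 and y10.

y9 = L, y10 = L

y1 = B NAND E = L NAND L = H
y9 = y1 AND D = H AND L = L
y10 = y9 AND E = L AND L = L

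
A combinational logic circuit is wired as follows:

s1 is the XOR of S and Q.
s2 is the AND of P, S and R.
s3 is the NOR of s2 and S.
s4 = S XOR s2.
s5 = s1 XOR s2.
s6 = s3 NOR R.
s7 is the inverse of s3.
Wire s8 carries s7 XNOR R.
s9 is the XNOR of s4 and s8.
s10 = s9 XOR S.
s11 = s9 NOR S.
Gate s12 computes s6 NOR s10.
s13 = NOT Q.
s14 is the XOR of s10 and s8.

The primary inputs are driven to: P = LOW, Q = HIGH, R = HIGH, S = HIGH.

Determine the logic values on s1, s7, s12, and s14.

s1 = LOW  s7 = HIGH  s12 = HIGH  s14 = HIGH

s1 = S XOR Q = HIGH XOR HIGH = LOW
s2 = P AND S AND R = LOW AND HIGH AND HIGH = LOW
s3 = s2 NOR S = LOW NOR HIGH = LOW
s4 = S XOR s2 = HIGH XOR LOW = HIGH
s6 = s3 NOR R = LOW NOR HIGH = LOW
s7 = NOT s3 = NOT LOW = HIGH
s8 = s7 XNOR R = HIGH XNOR HIGH = HIGH
s9 = s4 XNOR s8 = HIGH XNOR HIGH = HIGH
s10 = s9 XOR S = HIGH XOR HIGH = LOW
s12 = s6 NOR s10 = LOW NOR LOW = HIGH
s14 = s10 XOR s8 = LOW XOR HIGH = HIGH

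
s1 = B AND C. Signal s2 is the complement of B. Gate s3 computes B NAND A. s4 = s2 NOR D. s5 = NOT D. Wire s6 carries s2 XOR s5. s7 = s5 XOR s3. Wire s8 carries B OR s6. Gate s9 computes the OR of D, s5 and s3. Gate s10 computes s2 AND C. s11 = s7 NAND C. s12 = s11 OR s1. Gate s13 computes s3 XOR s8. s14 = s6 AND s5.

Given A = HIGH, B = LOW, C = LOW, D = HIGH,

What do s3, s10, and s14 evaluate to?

s3 = HIGH, s10 = LOW, s14 = LOW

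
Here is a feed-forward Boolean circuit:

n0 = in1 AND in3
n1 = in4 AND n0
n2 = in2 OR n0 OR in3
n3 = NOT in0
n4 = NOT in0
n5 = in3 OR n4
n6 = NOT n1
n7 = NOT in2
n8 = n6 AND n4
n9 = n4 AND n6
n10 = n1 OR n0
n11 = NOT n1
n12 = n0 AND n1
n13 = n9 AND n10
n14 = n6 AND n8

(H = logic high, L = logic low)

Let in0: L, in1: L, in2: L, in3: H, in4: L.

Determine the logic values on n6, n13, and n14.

n6 = H; n13 = L; n14 = H

n0 = in1 AND in3 = L AND H = L
n1 = in4 AND n0 = L AND L = L
n4 = NOT in0 = NOT L = H
n6 = NOT n1 = NOT L = H
n8 = n6 AND n4 = H AND H = H
n9 = n4 AND n6 = H AND H = H
n10 = n1 OR n0 = L OR L = L
n13 = n9 AND n10 = H AND L = L
n14 = n6 AND n8 = H AND H = H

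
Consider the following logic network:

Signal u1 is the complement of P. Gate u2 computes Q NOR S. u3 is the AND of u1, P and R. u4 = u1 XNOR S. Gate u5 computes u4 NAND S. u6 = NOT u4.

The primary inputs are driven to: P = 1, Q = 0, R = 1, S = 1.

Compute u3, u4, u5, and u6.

u1 = NOT P = NOT 1 = 0
u3 = u1 AND P AND R = 0 AND 1 AND 1 = 0
u4 = u1 XNOR S = 0 XNOR 1 = 0
u5 = u4 NAND S = 0 NAND 1 = 1
u6 = NOT u4 = NOT 0 = 1

u3 = 0  u4 = 0  u5 = 1  u6 = 1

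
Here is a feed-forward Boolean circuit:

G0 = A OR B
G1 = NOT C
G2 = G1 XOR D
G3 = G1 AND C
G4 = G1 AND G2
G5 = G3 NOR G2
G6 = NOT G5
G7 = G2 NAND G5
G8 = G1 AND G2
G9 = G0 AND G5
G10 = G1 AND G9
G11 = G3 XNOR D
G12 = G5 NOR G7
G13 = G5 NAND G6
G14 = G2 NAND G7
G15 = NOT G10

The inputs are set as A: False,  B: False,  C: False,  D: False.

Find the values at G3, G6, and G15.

G0 = A OR B = False OR False = False
G1 = NOT C = NOT False = True
G2 = G1 XOR D = True XOR False = True
G3 = G1 AND C = True AND False = False
G5 = G3 NOR G2 = False NOR True = False
G6 = NOT G5 = NOT False = True
G9 = G0 AND G5 = False AND False = False
G10 = G1 AND G9 = True AND False = False
G15 = NOT G10 = NOT False = True

G3 = False  G6 = True  G15 = True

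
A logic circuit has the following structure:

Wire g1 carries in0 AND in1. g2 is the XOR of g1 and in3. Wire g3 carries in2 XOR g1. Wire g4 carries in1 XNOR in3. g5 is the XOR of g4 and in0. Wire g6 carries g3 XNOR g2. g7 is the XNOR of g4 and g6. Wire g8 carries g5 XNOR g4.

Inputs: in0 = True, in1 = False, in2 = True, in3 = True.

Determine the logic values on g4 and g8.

g4 = in1 XNOR in3 = False XNOR True = False
g5 = g4 XOR in0 = False XOR True = True
g8 = g5 XNOR g4 = True XNOR False = False

g4 = False, g8 = False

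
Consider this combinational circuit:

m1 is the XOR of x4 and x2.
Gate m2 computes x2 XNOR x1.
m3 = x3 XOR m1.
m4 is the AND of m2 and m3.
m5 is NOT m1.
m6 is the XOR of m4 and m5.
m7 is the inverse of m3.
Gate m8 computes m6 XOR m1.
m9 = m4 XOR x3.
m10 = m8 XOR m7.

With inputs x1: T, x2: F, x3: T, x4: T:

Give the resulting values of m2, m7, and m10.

m2 = F; m7 = T; m10 = F

m1 = x4 XOR x2 = T XOR F = T
m2 = x2 XNOR x1 = F XNOR T = F
m3 = x3 XOR m1 = T XOR T = F
m4 = m2 AND m3 = F AND F = F
m5 = NOT m1 = NOT T = F
m6 = m4 XOR m5 = F XOR F = F
m7 = NOT m3 = NOT F = T
m8 = m6 XOR m1 = F XOR T = T
m10 = m8 XOR m7 = T XOR T = F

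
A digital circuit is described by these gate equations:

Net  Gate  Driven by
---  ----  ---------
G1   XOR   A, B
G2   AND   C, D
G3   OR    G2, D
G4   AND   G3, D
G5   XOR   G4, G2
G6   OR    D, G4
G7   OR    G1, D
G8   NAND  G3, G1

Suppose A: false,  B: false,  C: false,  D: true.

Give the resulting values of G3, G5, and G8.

G3 = true; G5 = true; G8 = true

G1 = A XOR B = false XOR false = false
G2 = C AND D = false AND true = false
G3 = G2 OR D = false OR true = true
G4 = G3 AND D = true AND true = true
G5 = G4 XOR G2 = true XOR false = true
G8 = G3 NAND G1 = true NAND false = true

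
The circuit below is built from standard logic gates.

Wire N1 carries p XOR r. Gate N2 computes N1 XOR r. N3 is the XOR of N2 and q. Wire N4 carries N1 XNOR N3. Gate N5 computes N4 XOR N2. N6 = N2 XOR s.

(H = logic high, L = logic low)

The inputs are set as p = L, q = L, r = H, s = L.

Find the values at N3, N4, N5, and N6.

N3 = L, N4 = L, N5 = L, N6 = L

N1 = p XOR r = L XOR H = H
N2 = N1 XOR r = H XOR H = L
N3 = N2 XOR q = L XOR L = L
N4 = N1 XNOR N3 = H XNOR L = L
N5 = N4 XOR N2 = L XOR L = L
N6 = N2 XOR s = L XOR L = L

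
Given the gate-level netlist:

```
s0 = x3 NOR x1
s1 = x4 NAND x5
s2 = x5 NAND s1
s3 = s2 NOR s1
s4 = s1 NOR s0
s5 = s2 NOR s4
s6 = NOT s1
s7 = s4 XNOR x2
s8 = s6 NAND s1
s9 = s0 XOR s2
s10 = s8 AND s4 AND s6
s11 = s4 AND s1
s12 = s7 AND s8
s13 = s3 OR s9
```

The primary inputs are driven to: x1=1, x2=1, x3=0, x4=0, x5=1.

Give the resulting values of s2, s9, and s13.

s2 = 0, s9 = 0, s13 = 0

s0 = x3 NOR x1 = 0 NOR 1 = 0
s1 = x4 NAND x5 = 0 NAND 1 = 1
s2 = x5 NAND s1 = 1 NAND 1 = 0
s3 = s2 NOR s1 = 0 NOR 1 = 0
s9 = s0 XOR s2 = 0 XOR 0 = 0
s13 = s3 OR s9 = 0 OR 0 = 0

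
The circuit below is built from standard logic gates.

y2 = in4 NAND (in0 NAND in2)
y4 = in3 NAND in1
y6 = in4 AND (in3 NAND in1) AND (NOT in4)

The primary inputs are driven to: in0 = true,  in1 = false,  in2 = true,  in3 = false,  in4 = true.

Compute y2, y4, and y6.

y2 = true NAND (true NAND true) = true
y4 = false NAND false = true
y6 = true AND (false NAND false) AND (NOT true) = false

y2 = true  y4 = true  y6 = false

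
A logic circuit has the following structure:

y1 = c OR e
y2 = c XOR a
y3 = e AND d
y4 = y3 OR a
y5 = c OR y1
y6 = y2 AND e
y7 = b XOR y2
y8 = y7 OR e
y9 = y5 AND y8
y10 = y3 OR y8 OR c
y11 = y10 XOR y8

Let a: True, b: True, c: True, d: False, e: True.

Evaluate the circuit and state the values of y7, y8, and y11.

y7 = True, y8 = True, y11 = False

y2 = c XOR a = True XOR True = False
y3 = e AND d = True AND False = False
y7 = b XOR y2 = True XOR False = True
y8 = y7 OR e = True OR True = True
y10 = y3 OR y8 OR c = False OR True OR True = True
y11 = y10 XOR y8 = True XOR True = False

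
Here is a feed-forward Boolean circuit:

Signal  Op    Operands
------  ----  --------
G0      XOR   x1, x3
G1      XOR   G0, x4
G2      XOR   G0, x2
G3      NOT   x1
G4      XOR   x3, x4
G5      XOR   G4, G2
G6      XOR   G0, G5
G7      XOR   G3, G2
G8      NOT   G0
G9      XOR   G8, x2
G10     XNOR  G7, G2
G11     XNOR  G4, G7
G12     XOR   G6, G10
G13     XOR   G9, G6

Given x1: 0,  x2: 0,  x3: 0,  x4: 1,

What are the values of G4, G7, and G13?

G0 = x1 XOR x3 = 0 XOR 0 = 0
G2 = G0 XOR x2 = 0 XOR 0 = 0
G3 = NOT x1 = NOT 0 = 1
G4 = x3 XOR x4 = 0 XOR 1 = 1
G5 = G4 XOR G2 = 1 XOR 0 = 1
G6 = G0 XOR G5 = 0 XOR 1 = 1
G7 = G3 XOR G2 = 1 XOR 0 = 1
G8 = NOT G0 = NOT 0 = 1
G9 = G8 XOR x2 = 1 XOR 0 = 1
G13 = G9 XOR G6 = 1 XOR 1 = 0

G4 = 1, G7 = 1, G13 = 0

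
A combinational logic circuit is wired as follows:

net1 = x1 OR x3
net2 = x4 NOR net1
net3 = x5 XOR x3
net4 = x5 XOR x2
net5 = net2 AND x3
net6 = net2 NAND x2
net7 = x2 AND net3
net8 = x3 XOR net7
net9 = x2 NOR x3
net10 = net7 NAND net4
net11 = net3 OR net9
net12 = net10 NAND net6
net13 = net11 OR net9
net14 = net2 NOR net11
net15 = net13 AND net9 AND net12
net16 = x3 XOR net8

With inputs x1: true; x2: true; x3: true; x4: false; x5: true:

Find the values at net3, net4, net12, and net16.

net3 = false; net4 = false; net12 = false; net16 = false

net1 = x1 OR x3 = true OR true = true
net2 = x4 NOR net1 = false NOR true = false
net3 = x5 XOR x3 = true XOR true = false
net4 = x5 XOR x2 = true XOR true = false
net6 = net2 NAND x2 = false NAND true = true
net7 = x2 AND net3 = true AND false = false
net8 = x3 XOR net7 = true XOR false = true
net10 = net7 NAND net4 = false NAND false = true
net12 = net10 NAND net6 = true NAND true = false
net16 = x3 XOR net8 = true XOR true = false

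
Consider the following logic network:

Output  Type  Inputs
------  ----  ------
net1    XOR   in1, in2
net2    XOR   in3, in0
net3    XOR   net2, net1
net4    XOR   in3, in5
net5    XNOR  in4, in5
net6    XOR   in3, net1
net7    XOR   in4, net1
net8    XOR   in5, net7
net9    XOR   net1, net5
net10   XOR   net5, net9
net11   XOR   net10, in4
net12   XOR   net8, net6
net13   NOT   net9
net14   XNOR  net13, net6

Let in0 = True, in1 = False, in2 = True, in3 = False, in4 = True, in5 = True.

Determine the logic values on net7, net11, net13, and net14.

net7 = False  net11 = False  net13 = True  net14 = True

net1 = in1 XOR in2 = False XOR True = True
net5 = in4 XNOR in5 = True XNOR True = True
net6 = in3 XOR net1 = False XOR True = True
net7 = in4 XOR net1 = True XOR True = False
net9 = net1 XOR net5 = True XOR True = False
net10 = net5 XOR net9 = True XOR False = True
net11 = net10 XOR in4 = True XOR True = False
net13 = NOT net9 = NOT False = True
net14 = net13 XNOR net6 = True XNOR True = True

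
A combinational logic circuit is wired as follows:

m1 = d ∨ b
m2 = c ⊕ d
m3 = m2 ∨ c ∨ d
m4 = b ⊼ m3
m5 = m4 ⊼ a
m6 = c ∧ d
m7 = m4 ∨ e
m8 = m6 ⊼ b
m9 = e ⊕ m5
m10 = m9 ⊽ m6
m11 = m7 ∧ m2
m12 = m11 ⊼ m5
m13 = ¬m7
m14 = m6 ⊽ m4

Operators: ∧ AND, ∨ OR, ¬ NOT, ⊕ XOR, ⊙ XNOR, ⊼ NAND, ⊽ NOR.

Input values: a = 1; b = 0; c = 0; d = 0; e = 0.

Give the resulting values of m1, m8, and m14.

m1 = 0, m8 = 1, m14 = 0

m1 = d OR b = 0 OR 0 = 0
m2 = c XOR d = 0 XOR 0 = 0
m3 = m2 OR c OR d = 0 OR 0 OR 0 = 0
m4 = b NAND m3 = 0 NAND 0 = 1
m6 = c AND d = 0 AND 0 = 0
m8 = m6 NAND b = 0 NAND 0 = 1
m14 = m6 NOR m4 = 0 NOR 1 = 0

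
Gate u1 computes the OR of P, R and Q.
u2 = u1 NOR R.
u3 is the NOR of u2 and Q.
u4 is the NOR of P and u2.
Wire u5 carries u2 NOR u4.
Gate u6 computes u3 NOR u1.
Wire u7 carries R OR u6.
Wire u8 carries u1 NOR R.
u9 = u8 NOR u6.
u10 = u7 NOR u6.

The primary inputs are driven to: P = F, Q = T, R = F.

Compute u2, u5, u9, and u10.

u2 = F; u5 = F; u9 = T; u10 = T

u1 = P OR R OR Q = F OR F OR T = T
u2 = u1 NOR R = T NOR F = F
u3 = u2 NOR Q = F NOR T = F
u4 = P NOR u2 = F NOR F = T
u5 = u2 NOR u4 = F NOR T = F
u6 = u3 NOR u1 = F NOR T = F
u7 = R OR u6 = F OR F = F
u8 = u1 NOR R = T NOR F = F
u9 = u8 NOR u6 = F NOR F = T
u10 = u7 NOR u6 = F NOR F = T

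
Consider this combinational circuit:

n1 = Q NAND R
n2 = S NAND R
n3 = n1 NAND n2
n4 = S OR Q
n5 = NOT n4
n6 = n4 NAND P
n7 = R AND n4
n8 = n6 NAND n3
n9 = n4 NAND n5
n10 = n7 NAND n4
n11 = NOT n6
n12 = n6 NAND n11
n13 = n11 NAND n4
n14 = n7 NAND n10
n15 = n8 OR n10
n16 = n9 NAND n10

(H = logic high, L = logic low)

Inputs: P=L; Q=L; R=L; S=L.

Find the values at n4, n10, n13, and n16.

n4 = S OR Q = L OR L = L
n5 = NOT n4 = NOT L = H
n6 = n4 NAND P = L NAND L = H
n7 = R AND n4 = L AND L = L
n9 = n4 NAND n5 = L NAND H = H
n10 = n7 NAND n4 = L NAND L = H
n11 = NOT n6 = NOT H = L
n13 = n11 NAND n4 = L NAND L = H
n16 = n9 NAND n10 = H NAND H = L

n4 = L, n10 = H, n13 = H, n16 = L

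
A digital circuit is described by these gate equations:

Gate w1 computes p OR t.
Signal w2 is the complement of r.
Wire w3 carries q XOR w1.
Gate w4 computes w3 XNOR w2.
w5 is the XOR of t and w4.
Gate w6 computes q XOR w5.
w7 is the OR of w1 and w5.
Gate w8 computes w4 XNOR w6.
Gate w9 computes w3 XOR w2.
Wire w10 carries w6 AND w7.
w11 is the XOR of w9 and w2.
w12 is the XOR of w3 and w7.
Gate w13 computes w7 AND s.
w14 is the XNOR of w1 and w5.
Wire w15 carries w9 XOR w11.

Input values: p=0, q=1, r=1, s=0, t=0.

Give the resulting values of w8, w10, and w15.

w8 = 0; w10 = 0; w15 = 0

w1 = p OR t = 0 OR 0 = 0
w2 = NOT r = NOT 1 = 0
w3 = q XOR w1 = 1 XOR 0 = 1
w4 = w3 XNOR w2 = 1 XNOR 0 = 0
w5 = t XOR w4 = 0 XOR 0 = 0
w6 = q XOR w5 = 1 XOR 0 = 1
w7 = w1 OR w5 = 0 OR 0 = 0
w8 = w4 XNOR w6 = 0 XNOR 1 = 0
w9 = w3 XOR w2 = 1 XOR 0 = 1
w10 = w6 AND w7 = 1 AND 0 = 0
w11 = w9 XOR w2 = 1 XOR 0 = 1
w15 = w9 XOR w11 = 1 XOR 1 = 0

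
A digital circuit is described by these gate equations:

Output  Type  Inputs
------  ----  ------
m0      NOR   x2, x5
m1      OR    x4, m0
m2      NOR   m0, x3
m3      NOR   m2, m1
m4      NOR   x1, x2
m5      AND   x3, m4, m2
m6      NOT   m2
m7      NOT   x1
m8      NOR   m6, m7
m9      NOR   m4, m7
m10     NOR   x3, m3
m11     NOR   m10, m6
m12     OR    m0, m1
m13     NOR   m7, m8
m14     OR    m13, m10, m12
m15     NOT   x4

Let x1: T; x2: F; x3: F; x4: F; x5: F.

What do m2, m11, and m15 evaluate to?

m2 = F, m11 = F, m15 = T

m0 = x2 NOR x5 = F NOR F = T
m1 = x4 OR m0 = F OR T = T
m2 = m0 NOR x3 = T NOR F = F
m3 = m2 NOR m1 = F NOR T = F
m6 = NOT m2 = NOT F = T
m10 = x3 NOR m3 = F NOR F = T
m11 = m10 NOR m6 = T NOR T = F
m15 = NOT x4 = NOT F = T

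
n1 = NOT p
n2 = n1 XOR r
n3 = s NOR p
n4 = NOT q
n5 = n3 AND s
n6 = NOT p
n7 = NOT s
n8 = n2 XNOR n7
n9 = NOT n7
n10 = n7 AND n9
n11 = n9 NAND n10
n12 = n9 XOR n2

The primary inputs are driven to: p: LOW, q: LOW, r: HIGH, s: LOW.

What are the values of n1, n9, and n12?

n1 = NOT p = NOT LOW = HIGH
n2 = n1 XOR r = HIGH XOR HIGH = LOW
n7 = NOT s = NOT LOW = HIGH
n9 = NOT n7 = NOT HIGH = LOW
n12 = n9 XOR n2 = LOW XOR LOW = LOW

n1 = HIGH; n9 = LOW; n12 = LOW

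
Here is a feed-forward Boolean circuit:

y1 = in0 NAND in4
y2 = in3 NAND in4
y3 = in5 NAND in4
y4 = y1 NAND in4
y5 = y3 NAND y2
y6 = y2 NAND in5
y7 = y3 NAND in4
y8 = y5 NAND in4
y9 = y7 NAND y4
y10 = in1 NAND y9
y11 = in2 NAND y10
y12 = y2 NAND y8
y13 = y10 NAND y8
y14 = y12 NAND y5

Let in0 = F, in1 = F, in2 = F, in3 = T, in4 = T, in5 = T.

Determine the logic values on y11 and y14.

y11 = T, y14 = F

y1 = in0 NAND in4 = F NAND T = T
y2 = in3 NAND in4 = T NAND T = F
y3 = in5 NAND in4 = T NAND T = F
y4 = y1 NAND in4 = T NAND T = F
y5 = y3 NAND y2 = F NAND F = T
y7 = y3 NAND in4 = F NAND T = T
y8 = y5 NAND in4 = T NAND T = F
y9 = y7 NAND y4 = T NAND F = T
y10 = in1 NAND y9 = F NAND T = T
y11 = in2 NAND y10 = F NAND T = T
y12 = y2 NAND y8 = F NAND F = T
y14 = y12 NAND y5 = T NAND T = F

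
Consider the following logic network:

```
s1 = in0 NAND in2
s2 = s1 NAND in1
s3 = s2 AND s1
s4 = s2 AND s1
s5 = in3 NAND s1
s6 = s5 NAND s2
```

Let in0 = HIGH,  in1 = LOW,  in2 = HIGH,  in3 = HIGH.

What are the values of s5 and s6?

s1 = in0 NAND in2 = HIGH NAND HIGH = LOW
s2 = s1 NAND in1 = LOW NAND LOW = HIGH
s5 = in3 NAND s1 = HIGH NAND LOW = HIGH
s6 = s5 NAND s2 = HIGH NAND HIGH = LOW

s5 = HIGH, s6 = LOW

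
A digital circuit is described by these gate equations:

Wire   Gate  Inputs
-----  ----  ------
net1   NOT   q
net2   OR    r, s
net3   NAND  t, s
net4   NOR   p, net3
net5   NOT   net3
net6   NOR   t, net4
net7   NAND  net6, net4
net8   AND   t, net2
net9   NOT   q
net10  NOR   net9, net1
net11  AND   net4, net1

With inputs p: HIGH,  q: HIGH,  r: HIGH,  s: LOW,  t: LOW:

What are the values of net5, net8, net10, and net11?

net5 = LOW; net8 = LOW; net10 = HIGH; net11 = LOW

net1 = NOT q = NOT HIGH = LOW
net2 = r OR s = HIGH OR LOW = HIGH
net3 = t NAND s = LOW NAND LOW = HIGH
net4 = p NOR net3 = HIGH NOR HIGH = LOW
net5 = NOT net3 = NOT HIGH = LOW
net8 = t AND net2 = LOW AND HIGH = LOW
net9 = NOT q = NOT HIGH = LOW
net10 = net9 NOR net1 = LOW NOR LOW = HIGH
net11 = net4 AND net1 = LOW AND LOW = LOW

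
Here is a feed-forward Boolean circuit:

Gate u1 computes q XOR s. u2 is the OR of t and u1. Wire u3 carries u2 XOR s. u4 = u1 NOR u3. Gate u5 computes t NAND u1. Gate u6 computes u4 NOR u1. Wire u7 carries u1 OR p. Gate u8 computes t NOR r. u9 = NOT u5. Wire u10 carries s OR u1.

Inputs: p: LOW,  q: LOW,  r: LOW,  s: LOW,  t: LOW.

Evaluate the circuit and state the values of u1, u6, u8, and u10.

u1 = q XOR s = LOW XOR LOW = LOW
u2 = t OR u1 = LOW OR LOW = LOW
u3 = u2 XOR s = LOW XOR LOW = LOW
u4 = u1 NOR u3 = LOW NOR LOW = HIGH
u6 = u4 NOR u1 = HIGH NOR LOW = LOW
u8 = t NOR r = LOW NOR LOW = HIGH
u10 = s OR u1 = LOW OR LOW = LOW

u1 = LOW  u6 = LOW  u8 = HIGH  u10 = LOW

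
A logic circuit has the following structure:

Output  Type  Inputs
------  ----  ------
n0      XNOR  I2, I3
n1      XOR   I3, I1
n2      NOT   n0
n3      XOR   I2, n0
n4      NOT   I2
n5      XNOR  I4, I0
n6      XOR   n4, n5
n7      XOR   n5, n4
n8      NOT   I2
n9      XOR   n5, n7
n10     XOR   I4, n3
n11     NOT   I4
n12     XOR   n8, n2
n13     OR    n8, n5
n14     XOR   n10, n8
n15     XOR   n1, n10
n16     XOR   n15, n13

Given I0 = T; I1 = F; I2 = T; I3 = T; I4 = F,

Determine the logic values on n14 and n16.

n14 = F, n16 = T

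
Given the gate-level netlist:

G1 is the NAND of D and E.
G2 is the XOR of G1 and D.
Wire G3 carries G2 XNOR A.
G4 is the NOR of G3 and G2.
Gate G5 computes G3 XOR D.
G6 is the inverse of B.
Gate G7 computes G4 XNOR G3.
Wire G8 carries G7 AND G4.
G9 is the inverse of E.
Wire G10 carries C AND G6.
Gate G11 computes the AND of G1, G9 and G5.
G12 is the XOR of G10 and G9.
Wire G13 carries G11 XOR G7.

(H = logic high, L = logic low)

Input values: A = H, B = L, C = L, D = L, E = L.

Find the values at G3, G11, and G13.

G3 = H, G11 = H, G13 = H

G1 = D NAND E = L NAND L = H
G2 = G1 XOR D = H XOR L = H
G3 = G2 XNOR A = H XNOR H = H
G4 = G3 NOR G2 = H NOR H = L
G5 = G3 XOR D = H XOR L = H
G7 = G4 XNOR G3 = L XNOR H = L
G9 = NOT E = NOT L = H
G11 = G1 AND G9 AND G5 = H AND H AND H = H
G13 = G11 XOR G7 = H XOR L = H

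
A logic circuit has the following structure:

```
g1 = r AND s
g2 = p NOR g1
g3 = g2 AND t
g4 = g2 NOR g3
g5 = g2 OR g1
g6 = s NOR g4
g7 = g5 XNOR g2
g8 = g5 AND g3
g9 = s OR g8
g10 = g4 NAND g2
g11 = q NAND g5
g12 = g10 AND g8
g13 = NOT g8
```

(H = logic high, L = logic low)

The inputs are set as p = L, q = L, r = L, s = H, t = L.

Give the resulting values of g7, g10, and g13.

g1 = r AND s = L AND H = L
g2 = p NOR g1 = L NOR L = H
g3 = g2 AND t = H AND L = L
g4 = g2 NOR g3 = H NOR L = L
g5 = g2 OR g1 = H OR L = H
g7 = g5 XNOR g2 = H XNOR H = H
g8 = g5 AND g3 = H AND L = L
g10 = g4 NAND g2 = L NAND H = H
g13 = NOT g8 = NOT L = H

g7 = H  g10 = H  g13 = H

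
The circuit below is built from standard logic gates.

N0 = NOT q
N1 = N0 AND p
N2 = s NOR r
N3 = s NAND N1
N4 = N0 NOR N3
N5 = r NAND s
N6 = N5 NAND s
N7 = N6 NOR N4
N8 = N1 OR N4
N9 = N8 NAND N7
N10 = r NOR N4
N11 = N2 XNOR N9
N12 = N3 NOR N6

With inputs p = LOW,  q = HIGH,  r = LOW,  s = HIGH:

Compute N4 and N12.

N4 = LOW, N12 = LOW

N0 = NOT q = NOT HIGH = LOW
N1 = N0 AND p = LOW AND LOW = LOW
N3 = s NAND N1 = HIGH NAND LOW = HIGH
N4 = N0 NOR N3 = LOW NOR HIGH = LOW
N5 = r NAND s = LOW NAND HIGH = HIGH
N6 = N5 NAND s = HIGH NAND HIGH = LOW
N12 = N3 NOR N6 = HIGH NOR LOW = LOW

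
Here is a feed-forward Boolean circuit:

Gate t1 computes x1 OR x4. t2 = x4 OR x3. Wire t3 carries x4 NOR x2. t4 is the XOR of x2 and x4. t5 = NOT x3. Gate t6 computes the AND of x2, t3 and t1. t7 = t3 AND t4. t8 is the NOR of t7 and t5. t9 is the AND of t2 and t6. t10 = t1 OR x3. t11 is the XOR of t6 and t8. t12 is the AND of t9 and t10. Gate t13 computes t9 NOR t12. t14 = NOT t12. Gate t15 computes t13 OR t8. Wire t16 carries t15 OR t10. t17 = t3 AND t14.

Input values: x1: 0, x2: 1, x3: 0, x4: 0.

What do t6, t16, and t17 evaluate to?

t1 = x1 OR x4 = 0 OR 0 = 0
t2 = x4 OR x3 = 0 OR 0 = 0
t3 = x4 NOR x2 = 0 NOR 1 = 0
t4 = x2 XOR x4 = 1 XOR 0 = 1
t5 = NOT x3 = NOT 0 = 1
t6 = x2 AND t3 AND t1 = 1 AND 0 AND 0 = 0
t7 = t3 AND t4 = 0 AND 1 = 0
t8 = t7 NOR t5 = 0 NOR 1 = 0
t9 = t2 AND t6 = 0 AND 0 = 0
t10 = t1 OR x3 = 0 OR 0 = 0
t12 = t9 AND t10 = 0 AND 0 = 0
t13 = t9 NOR t12 = 0 NOR 0 = 1
t14 = NOT t12 = NOT 0 = 1
t15 = t13 OR t8 = 1 OR 0 = 1
t16 = t15 OR t10 = 1 OR 0 = 1
t17 = t3 AND t14 = 0 AND 1 = 0

t6 = 0, t16 = 1, t17 = 0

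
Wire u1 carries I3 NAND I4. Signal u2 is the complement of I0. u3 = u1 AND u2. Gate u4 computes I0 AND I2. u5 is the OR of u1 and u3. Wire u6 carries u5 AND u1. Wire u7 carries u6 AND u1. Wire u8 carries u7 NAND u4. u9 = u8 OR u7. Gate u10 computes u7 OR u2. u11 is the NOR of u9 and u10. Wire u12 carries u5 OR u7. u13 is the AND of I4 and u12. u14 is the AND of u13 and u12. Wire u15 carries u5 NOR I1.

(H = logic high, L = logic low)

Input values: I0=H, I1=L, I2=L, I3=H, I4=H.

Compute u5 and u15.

u5 = L, u15 = H

u1 = I3 NAND I4 = H NAND H = L
u2 = NOT I0 = NOT H = L
u3 = u1 AND u2 = L AND L = L
u5 = u1 OR u3 = L OR L = L
u15 = u5 NOR I1 = L NOR L = H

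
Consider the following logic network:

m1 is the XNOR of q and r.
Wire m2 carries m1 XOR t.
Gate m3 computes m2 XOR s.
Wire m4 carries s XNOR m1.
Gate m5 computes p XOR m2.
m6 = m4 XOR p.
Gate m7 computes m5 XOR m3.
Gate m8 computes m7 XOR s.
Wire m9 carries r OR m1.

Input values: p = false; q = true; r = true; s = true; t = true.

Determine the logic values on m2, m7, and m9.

m1 = q XNOR r = true XNOR true = true
m2 = m1 XOR t = true XOR true = false
m3 = m2 XOR s = false XOR true = true
m5 = p XOR m2 = false XOR false = false
m7 = m5 XOR m3 = false XOR true = true
m9 = r OR m1 = true OR true = true

m2 = false, m7 = true, m9 = true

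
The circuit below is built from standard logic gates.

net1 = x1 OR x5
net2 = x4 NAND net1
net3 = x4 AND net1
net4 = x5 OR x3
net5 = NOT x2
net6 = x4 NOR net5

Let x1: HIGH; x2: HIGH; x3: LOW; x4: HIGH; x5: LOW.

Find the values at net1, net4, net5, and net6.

net1 = HIGH, net4 = LOW, net5 = LOW, net6 = LOW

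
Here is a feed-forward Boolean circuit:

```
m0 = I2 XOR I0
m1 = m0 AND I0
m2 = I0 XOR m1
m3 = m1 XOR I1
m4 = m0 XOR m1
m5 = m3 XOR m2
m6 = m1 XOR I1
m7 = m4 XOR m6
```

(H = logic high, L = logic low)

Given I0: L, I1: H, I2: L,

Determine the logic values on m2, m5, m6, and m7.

m2 = L  m5 = H  m6 = H  m7 = H

m0 = I2 XOR I0 = L XOR L = L
m1 = m0 AND I0 = L AND L = L
m2 = I0 XOR m1 = L XOR L = L
m3 = m1 XOR I1 = L XOR H = H
m4 = m0 XOR m1 = L XOR L = L
m5 = m3 XOR m2 = H XOR L = H
m6 = m1 XOR I1 = L XOR H = H
m7 = m4 XOR m6 = L XOR H = H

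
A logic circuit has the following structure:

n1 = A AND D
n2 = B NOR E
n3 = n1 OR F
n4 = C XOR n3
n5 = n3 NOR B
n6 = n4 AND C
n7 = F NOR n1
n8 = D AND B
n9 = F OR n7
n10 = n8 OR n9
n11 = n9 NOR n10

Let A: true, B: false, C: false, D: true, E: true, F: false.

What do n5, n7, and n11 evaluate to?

n5 = false, n7 = false, n11 = true

n1 = A AND D = true AND true = true
n3 = n1 OR F = true OR false = true
n5 = n3 NOR B = true NOR false = false
n7 = F NOR n1 = false NOR true = false
n8 = D AND B = true AND false = false
n9 = F OR n7 = false OR false = false
n10 = n8 OR n9 = false OR false = false
n11 = n9 NOR n10 = false NOR false = true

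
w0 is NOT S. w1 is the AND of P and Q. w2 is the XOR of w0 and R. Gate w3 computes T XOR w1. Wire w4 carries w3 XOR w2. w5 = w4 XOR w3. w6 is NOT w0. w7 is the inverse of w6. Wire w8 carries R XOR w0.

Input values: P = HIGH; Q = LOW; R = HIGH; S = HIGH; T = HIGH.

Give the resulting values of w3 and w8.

w3 = HIGH; w8 = HIGH

w0 = NOT S = NOT HIGH = LOW
w1 = P AND Q = HIGH AND LOW = LOW
w3 = T XOR w1 = HIGH XOR LOW = HIGH
w8 = R XOR w0 = HIGH XOR LOW = HIGH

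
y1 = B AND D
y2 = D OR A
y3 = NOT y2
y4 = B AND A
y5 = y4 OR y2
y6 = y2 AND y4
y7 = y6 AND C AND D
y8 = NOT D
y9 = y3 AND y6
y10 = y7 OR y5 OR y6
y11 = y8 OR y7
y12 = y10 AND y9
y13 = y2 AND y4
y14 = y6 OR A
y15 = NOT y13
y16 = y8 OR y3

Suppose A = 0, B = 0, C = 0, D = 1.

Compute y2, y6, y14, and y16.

y2 = 1, y6 = 0, y14 = 0, y16 = 0

y2 = D OR A = 1 OR 0 = 1
y3 = NOT y2 = NOT 1 = 0
y4 = B AND A = 0 AND 0 = 0
y6 = y2 AND y4 = 1 AND 0 = 0
y8 = NOT D = NOT 1 = 0
y14 = y6 OR A = 0 OR 0 = 0
y16 = y8 OR y3 = 0 OR 0 = 0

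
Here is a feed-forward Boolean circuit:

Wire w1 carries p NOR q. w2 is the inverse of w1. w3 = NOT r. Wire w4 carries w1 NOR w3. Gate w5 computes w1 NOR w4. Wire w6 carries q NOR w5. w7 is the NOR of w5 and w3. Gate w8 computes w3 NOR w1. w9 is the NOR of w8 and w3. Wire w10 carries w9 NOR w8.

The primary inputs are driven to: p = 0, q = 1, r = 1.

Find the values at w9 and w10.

w1 = p NOR q = 0 NOR 1 = 0
w3 = NOT r = NOT 1 = 0
w8 = w3 NOR w1 = 0 NOR 0 = 1
w9 = w8 NOR w3 = 1 NOR 0 = 0
w10 = w9 NOR w8 = 0 NOR 1 = 0

w9 = 0; w10 = 0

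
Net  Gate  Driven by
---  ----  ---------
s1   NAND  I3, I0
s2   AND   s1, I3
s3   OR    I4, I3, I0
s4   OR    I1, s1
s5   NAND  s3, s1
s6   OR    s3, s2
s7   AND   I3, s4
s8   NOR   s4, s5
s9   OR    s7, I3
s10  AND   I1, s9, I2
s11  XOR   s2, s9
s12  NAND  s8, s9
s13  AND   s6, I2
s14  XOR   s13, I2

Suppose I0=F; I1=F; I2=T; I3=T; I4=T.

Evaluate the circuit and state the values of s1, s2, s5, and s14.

s1 = T; s2 = T; s5 = F; s14 = F

s1 = I3 NAND I0 = T NAND F = T
s2 = s1 AND I3 = T AND T = T
s3 = I4 OR I3 OR I0 = T OR T OR F = T
s5 = s3 NAND s1 = T NAND T = F
s6 = s3 OR s2 = T OR T = T
s13 = s6 AND I2 = T AND T = T
s14 = s13 XOR I2 = T XOR T = F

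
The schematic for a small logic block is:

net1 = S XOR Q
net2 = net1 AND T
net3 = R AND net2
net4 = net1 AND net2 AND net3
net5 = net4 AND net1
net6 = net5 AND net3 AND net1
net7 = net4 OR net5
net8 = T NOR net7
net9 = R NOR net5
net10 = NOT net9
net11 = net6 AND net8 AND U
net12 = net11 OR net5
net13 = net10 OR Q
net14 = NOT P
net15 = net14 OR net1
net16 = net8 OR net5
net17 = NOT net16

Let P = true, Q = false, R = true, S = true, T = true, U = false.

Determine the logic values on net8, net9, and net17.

net1 = S XOR Q = true XOR false = true
net2 = net1 AND T = true AND true = true
net3 = R AND net2 = true AND true = true
net4 = net1 AND net2 AND net3 = true AND true AND true = true
net5 = net4 AND net1 = true AND true = true
net7 = net4 OR net5 = true OR true = true
net8 = T NOR net7 = true NOR true = false
net9 = R NOR net5 = true NOR true = false
net16 = net8 OR net5 = false OR true = true
net17 = NOT net16 = NOT true = false

net8 = false, net9 = false, net17 = false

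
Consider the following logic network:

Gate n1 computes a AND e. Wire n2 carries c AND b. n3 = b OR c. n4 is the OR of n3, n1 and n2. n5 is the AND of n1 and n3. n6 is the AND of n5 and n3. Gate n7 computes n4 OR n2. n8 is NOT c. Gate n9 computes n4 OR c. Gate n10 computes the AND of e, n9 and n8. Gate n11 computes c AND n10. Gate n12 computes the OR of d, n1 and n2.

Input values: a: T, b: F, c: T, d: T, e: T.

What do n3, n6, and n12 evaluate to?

n1 = a AND e = T AND T = T
n2 = c AND b = T AND F = F
n3 = b OR c = F OR T = T
n5 = n1 AND n3 = T AND T = T
n6 = n5 AND n3 = T AND T = T
n12 = d OR n1 OR n2 = T OR T OR F = T

n3 = T  n6 = T  n12 = T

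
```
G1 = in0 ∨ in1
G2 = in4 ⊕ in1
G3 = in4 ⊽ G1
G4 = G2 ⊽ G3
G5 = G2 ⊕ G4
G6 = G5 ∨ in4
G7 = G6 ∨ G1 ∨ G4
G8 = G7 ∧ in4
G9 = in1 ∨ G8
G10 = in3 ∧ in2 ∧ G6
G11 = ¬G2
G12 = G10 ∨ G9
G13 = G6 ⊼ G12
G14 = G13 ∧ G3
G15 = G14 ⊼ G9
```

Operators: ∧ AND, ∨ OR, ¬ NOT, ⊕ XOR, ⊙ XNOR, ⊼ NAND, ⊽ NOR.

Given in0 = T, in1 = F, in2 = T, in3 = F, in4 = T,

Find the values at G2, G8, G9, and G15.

G1 = in0 OR in1 = T OR F = T
G2 = in4 XOR in1 = T XOR F = T
G3 = in4 NOR G1 = T NOR T = F
G4 = G2 NOR G3 = T NOR F = F
G5 = G2 XOR G4 = T XOR F = T
G6 = G5 OR in4 = T OR T = T
G7 = G6 OR G1 OR G4 = T OR T OR F = T
G8 = G7 AND in4 = T AND T = T
G9 = in1 OR G8 = F OR T = T
G10 = in3 AND in2 AND G6 = F AND T AND T = F
G12 = G10 OR G9 = F OR T = T
G13 = G6 NAND G12 = T NAND T = F
G14 = G13 AND G3 = F AND F = F
G15 = G14 NAND G9 = F NAND T = T

G2 = T, G8 = T, G9 = T, G15 = T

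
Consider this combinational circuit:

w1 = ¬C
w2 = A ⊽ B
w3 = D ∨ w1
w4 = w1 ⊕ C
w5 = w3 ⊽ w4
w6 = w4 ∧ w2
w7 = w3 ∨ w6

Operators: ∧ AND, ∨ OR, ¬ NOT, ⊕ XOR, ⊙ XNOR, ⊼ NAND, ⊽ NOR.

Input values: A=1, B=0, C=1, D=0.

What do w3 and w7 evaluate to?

w1 = NOT C = NOT 1 = 0
w2 = A NOR B = 1 NOR 0 = 0
w3 = D OR w1 = 0 OR 0 = 0
w4 = w1 XOR C = 0 XOR 1 = 1
w6 = w4 AND w2 = 1 AND 0 = 0
w7 = w3 OR w6 = 0 OR 0 = 0

w3 = 0, w7 = 0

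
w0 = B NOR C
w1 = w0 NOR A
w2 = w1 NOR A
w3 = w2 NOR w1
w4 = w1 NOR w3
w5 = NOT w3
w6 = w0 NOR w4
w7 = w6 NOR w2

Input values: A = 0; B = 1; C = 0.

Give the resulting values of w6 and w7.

w0 = B NOR C = 1 NOR 0 = 0
w1 = w0 NOR A = 0 NOR 0 = 1
w2 = w1 NOR A = 1 NOR 0 = 0
w3 = w2 NOR w1 = 0 NOR 1 = 0
w4 = w1 NOR w3 = 1 NOR 0 = 0
w6 = w0 NOR w4 = 0 NOR 0 = 1
w7 = w6 NOR w2 = 1 NOR 0 = 0

w6 = 1; w7 = 0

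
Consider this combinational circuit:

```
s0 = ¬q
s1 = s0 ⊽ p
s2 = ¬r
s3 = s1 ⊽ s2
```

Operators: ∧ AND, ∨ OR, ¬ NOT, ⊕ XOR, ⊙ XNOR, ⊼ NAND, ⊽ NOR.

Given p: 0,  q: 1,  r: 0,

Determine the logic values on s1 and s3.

s1 = 1, s3 = 0

s0 = NOT q = NOT 1 = 0
s1 = s0 NOR p = 0 NOR 0 = 1
s2 = NOT r = NOT 0 = 1
s3 = s1 NOR s2 = 1 NOR 1 = 0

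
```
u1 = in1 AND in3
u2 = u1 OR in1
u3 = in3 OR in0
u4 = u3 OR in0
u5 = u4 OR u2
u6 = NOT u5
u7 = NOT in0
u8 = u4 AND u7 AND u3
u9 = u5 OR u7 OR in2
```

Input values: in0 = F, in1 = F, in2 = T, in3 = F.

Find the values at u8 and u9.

u8 = F; u9 = T

u1 = in1 AND in3 = F AND F = F
u2 = u1 OR in1 = F OR F = F
u3 = in3 OR in0 = F OR F = F
u4 = u3 OR in0 = F OR F = F
u5 = u4 OR u2 = F OR F = F
u7 = NOT in0 = NOT F = T
u8 = u4 AND u7 AND u3 = F AND T AND F = F
u9 = u5 OR u7 OR in2 = F OR T OR T = T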